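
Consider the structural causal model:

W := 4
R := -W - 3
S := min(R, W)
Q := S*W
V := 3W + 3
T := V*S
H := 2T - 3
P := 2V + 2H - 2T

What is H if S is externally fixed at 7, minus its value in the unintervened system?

The intervention breaks the incoming arrows to S: S := min(R, W) no longer applies, and S = 7.
V = 3W + 3  [with W=4]  = 15
T = V*S  [with V=15, S=7]  = 105
H = 2T - 3  [with T=105]  = 207
Without intervention: R = -W - 3  [with W=4]  = -7; S = min(R, W)  [with R=-7, W=4]  = -7; V = 3W + 3  [with W=4]  = 15; T = V*S  [with V=15, S=-7]  = -105; H = 2T - 3  [with T=-105]  = -213.
Change = 207 − (-213) = 420.

420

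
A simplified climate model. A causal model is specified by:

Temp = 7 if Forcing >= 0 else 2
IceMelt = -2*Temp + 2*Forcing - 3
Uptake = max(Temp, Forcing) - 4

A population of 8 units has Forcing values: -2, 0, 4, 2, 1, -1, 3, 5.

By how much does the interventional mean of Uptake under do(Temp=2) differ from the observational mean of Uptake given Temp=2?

The intervention sets Temp=2 in all 8 units regardless of Forcing. Recomputing Uptake per unit gives -2, -2, 0, -2, -2, -2, -1, 1; average -1.25.
E[Uptake|Temp=2] averages over only the 2 units with Temp=2 (Forcing = -2, -1): Uptake = -2, -2, mean -2.
Difference = -1.25 − (-2) = 0.75.

0.75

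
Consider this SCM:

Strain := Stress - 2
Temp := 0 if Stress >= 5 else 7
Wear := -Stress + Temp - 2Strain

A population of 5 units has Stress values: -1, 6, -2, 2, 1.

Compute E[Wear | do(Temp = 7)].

do(Temp=7) breaks Temp's dependence on Stress. With Temp=7 fixed, Wear across the units is 14, -7, 17, 5, 8, mean 7.4.

7.4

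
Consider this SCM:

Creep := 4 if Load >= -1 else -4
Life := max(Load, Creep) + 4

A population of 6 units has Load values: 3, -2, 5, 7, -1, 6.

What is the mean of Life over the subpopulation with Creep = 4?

E[Life|Creep=4] averages over only the 5 units with Creep=4 (Load = 3, 5, 7, -1, 6): Life = 8, 9, 11, 8, 10, mean 9.2.

9.2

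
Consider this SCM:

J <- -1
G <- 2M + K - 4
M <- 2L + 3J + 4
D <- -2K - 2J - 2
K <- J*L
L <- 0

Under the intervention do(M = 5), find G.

6

The intervention breaks the incoming arrows to M: M <- 2L + 3J + 4 no longer applies, and M = 5.
K = J*L  [with J=-1, L=0]  = 0
G = 2M + K - 4  [with M=5, K=0]  = 6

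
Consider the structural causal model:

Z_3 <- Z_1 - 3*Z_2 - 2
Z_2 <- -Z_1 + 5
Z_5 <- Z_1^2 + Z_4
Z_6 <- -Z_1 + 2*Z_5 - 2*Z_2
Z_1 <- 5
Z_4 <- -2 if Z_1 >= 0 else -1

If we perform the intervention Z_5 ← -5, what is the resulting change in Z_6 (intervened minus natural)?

The intervention breaks the incoming arrows to Z_5: Z_5 <- Z_1^2 + Z_4 no longer applies, and Z_5 = -5.
Z_2 = -Z_1 + 5  [with Z_1=5]  = 0
Z_6 = -Z_1 + 2*Z_5 - 2*Z_2  [with Z_1=5, Z_5=-5, Z_2=0]  = -15
Without intervention: Z_2 = -Z_1 + 5  [with Z_1=5]  = 0; Z_4 = -2 if Z_1 >= 0 else -1  [with Z_1=5]  = -2; Z_5 = Z_1^2 + Z_4  [with Z_1=5, Z_4=-2]  = 23; Z_6 = -Z_1 + 2*Z_5 - 2*Z_2  [with Z_1=5, Z_5=23, Z_2=0]  = 41.
Change = -15 − 41 = -56.

-56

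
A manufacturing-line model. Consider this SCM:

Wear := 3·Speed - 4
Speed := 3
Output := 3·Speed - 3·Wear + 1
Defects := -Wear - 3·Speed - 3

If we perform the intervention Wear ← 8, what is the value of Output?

Under do(Wear=8), the mechanism Wear := 3·Speed - 4 is discarded; Wear is fixed at 8.
Output = 3·Speed - 3·Wear + 1  [with Speed=3, Wear=8]  = -14

-14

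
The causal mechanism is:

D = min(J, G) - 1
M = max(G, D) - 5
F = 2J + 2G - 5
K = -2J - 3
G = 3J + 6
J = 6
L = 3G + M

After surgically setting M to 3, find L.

Intervening sets M = 3 and removes its equation (M = max(G, D) - 5).
G = 3J + 6  [with J=6]  = 24
L = 3G + M  [with G=24, M=3]  = 75

75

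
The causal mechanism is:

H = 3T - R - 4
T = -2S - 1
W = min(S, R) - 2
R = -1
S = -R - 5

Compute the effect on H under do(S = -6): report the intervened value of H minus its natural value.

12

Under do(S=-6), the mechanism S = -R - 5 is discarded; S is fixed at -6.
T = -2S - 1  [with S=-6]  = 11
H = 3T - R - 4  [with T=11, R=-1]  = 30
Without intervention: S = -R - 5  [with R=-1]  = -4; T = -2S - 1  [with S=-4]  = 7; H = 3T - R - 4  [with T=7, R=-1]  = 18.
Change = 30 − 18 = 12.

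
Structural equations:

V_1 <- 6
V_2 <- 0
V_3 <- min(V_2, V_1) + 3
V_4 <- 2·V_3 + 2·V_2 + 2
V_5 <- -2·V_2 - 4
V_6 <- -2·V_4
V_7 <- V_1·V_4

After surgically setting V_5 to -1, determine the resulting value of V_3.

3

do(V_5=-1) replaces the equation V_5 <- -2·V_2 - 4 with the constant V_5 = -1.
V_3 is not downstream of the intervention, so its value is determined by the original equations.
V_3 = min(V_2, V_1) + 3  [with V_2=0, V_1=6]  = 3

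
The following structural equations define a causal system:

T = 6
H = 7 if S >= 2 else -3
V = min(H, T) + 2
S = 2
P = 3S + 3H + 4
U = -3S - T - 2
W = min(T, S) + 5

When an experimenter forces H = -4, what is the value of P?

Under do(H=-4), the mechanism H = 7 if S >= 2 else -3 is discarded; H is fixed at -4.
P = 3S + 3H + 4  [with S=2, H=-4]  = -2

-2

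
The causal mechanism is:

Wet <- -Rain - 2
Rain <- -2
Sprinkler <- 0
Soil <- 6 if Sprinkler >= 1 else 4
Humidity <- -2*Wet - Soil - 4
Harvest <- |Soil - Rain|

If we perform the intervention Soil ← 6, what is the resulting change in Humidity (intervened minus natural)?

do(Soil=6) replaces the equation Soil <- 6 if Sprinkler >= 1 else 4 with the constant Soil = 6.
Wet = -Rain - 2  [with Rain=-2]  = 0
Humidity = -2*Wet - Soil - 4  [with Wet=0, Soil=6]  = -10
Without intervention: Soil = 6 if Sprinkler >= 1 else 4  [with Sprinkler=0]  = 4; Wet = -Rain - 2  [with Rain=-2]  = 0; Humidity = -2*Wet - Soil - 4  [with Wet=0, Soil=4]  = -8.
Change = -10 − (-8) = -2.

-2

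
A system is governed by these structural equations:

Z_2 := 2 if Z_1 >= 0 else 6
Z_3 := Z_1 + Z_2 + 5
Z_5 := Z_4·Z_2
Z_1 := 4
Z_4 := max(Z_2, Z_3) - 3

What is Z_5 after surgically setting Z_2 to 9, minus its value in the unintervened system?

119

do(Z_2=9) replaces the equation Z_2 := 2 if Z_1 >= 0 else 6 with the constant Z_2 = 9.
Z_3 = Z_1 + Z_2 + 5  [with Z_1=4, Z_2=9]  = 18
Z_4 = max(Z_2, Z_3) - 3  [with Z_2=9, Z_3=18]  = 15
Z_5 = Z_4·Z_2  [with Z_4=15, Z_2=9]  = 135
Without intervention: Z_2 = 2 if Z_1 >= 0 else 6  [with Z_1=4]  = 2; Z_3 = Z_1 + Z_2 + 5  [with Z_1=4, Z_2=2]  = 11; Z_4 = max(Z_2, Z_3) - 3  [with Z_2=2, Z_3=11]  = 8; Z_5 = Z_4·Z_2  [with Z_4=8, Z_2=2]  = 16.
Change = 135 − 16 = 119.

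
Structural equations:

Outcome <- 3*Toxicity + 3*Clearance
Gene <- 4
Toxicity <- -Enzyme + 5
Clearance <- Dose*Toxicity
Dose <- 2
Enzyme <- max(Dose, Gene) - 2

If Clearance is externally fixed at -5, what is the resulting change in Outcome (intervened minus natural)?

-33

The intervention breaks the incoming arrows to Clearance: Clearance <- Dose*Toxicity no longer applies, and Clearance = -5.
Enzyme = max(Dose, Gene) - 2  [with Dose=2, Gene=4]  = 2
Toxicity = -Enzyme + 5  [with Enzyme=2]  = 3
Outcome = 3*Toxicity + 3*Clearance  [with Toxicity=3, Clearance=-5]  = -6
Without intervention: Enzyme = max(Dose, Gene) - 2  [with Dose=2, Gene=4]  = 2; Toxicity = -Enzyme + 5  [with Enzyme=2]  = 3; Clearance = Dose*Toxicity  [with Dose=2, Toxicity=3]  = 6; Outcome = 3*Toxicity + 3*Clearance  [with Toxicity=3, Clearance=6]  = 27.
Change = -6 − 27 = -33.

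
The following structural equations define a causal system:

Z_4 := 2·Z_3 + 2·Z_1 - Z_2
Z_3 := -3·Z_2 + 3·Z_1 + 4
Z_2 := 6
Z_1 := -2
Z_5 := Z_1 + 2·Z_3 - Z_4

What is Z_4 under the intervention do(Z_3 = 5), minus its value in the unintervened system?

50

The intervention breaks the incoming arrows to Z_3: Z_3 := -3·Z_2 + 3·Z_1 + 4 no longer applies, and Z_3 = 5.
Z_4 = 2·Z_3 + 2·Z_1 - Z_2  [with Z_3=5, Z_1=-2, Z_2=6]  = 0
Without intervention: Z_3 = -3·Z_2 + 3·Z_1 + 4  [with Z_2=6, Z_1=-2]  = -20; Z_4 = 2·Z_3 + 2·Z_1 - Z_2  [with Z_3=-20, Z_1=-2, Z_2=6]  = -50.
Change = 0 − (-50) = 50.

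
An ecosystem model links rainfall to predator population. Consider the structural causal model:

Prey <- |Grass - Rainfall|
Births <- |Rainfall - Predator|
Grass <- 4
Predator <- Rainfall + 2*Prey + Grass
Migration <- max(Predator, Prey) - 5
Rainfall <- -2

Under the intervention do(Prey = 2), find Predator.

The intervention breaks the incoming arrows to Prey: Prey <- |Grass - Rainfall| no longer applies, and Prey = 2.
Predator = Rainfall + 2*Prey + Grass  [with Rainfall=-2, Prey=2, Grass=4]  = 6

6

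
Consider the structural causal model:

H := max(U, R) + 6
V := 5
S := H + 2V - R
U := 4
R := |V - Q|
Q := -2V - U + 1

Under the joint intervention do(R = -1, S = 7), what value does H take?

10

Setting R = -1, S = 7 by intervention discards those variables' equations.
H = max(U, R) + 6  [with U=4, R=-1]  = 10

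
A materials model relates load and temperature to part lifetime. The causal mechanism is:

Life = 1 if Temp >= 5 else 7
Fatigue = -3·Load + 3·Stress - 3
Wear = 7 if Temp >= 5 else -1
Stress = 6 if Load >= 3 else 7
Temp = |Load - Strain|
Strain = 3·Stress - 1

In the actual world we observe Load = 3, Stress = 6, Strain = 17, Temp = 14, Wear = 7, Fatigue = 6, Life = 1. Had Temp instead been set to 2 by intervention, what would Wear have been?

Intervening sets Temp = 2 and removes its equation (Temp = |Load - Strain|).
Wear = 7 if Temp >= 5 else -1  [with Temp=2]  = -1

-1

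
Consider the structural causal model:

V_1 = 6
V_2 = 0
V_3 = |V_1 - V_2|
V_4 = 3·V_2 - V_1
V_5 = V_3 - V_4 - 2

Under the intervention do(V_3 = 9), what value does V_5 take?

13

do(V_3=9) replaces the equation V_3 = |V_1 - V_2| with the constant V_3 = 9.
V_4 = 3·V_2 - V_1  [with V_2=0, V_1=6]  = -6
V_5 = V_3 - V_4 - 2  [with V_3=9, V_4=-6]  = 13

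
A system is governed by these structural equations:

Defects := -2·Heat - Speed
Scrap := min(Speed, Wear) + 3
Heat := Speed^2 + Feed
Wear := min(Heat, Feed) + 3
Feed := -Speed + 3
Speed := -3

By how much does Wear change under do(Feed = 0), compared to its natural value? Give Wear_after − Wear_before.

-6

Under do(Feed=0), the mechanism Feed := -Speed + 3 is discarded; Feed is fixed at 0.
Heat = Speed^2 + Feed  [with Speed=-3, Feed=0]  = 9
Wear = min(Heat, Feed) + 3  [with Heat=9, Feed=0]  = 3
Without intervention: Feed = -Speed + 3  [with Speed=-3]  = 6; Heat = Speed^2 + Feed  [with Speed=-3, Feed=6]  = 15; Wear = min(Heat, Feed) + 3  [with Heat=15, Feed=6]  = 9.
Change = 3 − 9 = -6.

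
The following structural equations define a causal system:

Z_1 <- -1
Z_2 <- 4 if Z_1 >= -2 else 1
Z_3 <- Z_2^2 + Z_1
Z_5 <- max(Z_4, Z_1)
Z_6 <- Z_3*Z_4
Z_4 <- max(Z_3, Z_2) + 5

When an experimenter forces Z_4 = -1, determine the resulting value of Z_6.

-15

Under do(Z_4=-1), the mechanism Z_4 <- max(Z_3, Z_2) + 5 is discarded; Z_4 is fixed at -1.
Z_2 = 4 if Z_1 >= -2 else 1  [with Z_1=-1]  = 4
Z_3 = Z_2^2 + Z_1  [with Z_2=4, Z_1=-1]  = 15
Z_6 = Z_3*Z_4  [with Z_3=15, Z_4=-1]  = -15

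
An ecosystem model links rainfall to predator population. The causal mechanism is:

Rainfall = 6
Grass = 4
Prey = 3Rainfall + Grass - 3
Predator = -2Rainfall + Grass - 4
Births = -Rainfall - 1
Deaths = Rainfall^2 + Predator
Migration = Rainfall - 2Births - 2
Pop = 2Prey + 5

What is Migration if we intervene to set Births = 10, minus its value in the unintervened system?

Under do(Births=10), the mechanism Births = -Rainfall - 1 is discarded; Births is fixed at 10.
Migration = Rainfall - 2Births - 2  [with Rainfall=6, Births=10]  = -16
Without intervention: Births = -Rainfall - 1  [with Rainfall=6]  = -7; Migration = Rainfall - 2Births - 2  [with Rainfall=6, Births=-7]  = 18.
Change = -16 − 18 = -34.

-34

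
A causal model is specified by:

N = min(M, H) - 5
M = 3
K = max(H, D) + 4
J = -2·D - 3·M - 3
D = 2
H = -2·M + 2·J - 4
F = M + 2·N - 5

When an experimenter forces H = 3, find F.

-6

The intervention breaks the incoming arrows to H: H = -2·M + 2·J - 4 no longer applies, and H = 3.
N = min(M, H) - 5  [with M=3, H=3]  = -2
F = M + 2·N - 5  [with M=3, N=-2]  = -6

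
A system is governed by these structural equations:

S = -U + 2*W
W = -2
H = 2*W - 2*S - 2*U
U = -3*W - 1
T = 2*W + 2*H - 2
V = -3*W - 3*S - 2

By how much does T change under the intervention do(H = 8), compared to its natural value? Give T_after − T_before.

Under do(H=8), the mechanism H = 2*W - 2*S - 2*U is discarded; H is fixed at 8.
T = 2*W + 2*H - 2  [with W=-2, H=8]  = 10
Without intervention: U = -3*W - 1  [with W=-2]  = 5; S = -U + 2*W  [with U=5, W=-2]  = -9; H = 2*W - 2*S - 2*U  [with W=-2, S=-9, U=5]  = 4; T = 2*W + 2*H - 2  [with W=-2, H=4]  = 2.
Change = 10 − 2 = 8.

8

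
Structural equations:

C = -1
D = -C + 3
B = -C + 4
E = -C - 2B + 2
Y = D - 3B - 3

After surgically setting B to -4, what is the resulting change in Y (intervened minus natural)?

do(B=-4) replaces the equation B = -C + 4 with the constant B = -4.
D = -C + 3  [with C=-1]  = 4
Y = D - 3B - 3  [with D=4, B=-4]  = 13
Without intervention: D = -C + 3  [with C=-1]  = 4; B = -C + 4  [with C=-1]  = 5; Y = D - 3B - 3  [with D=4, B=5]  = -14.
Change = 13 − (-14) = 27.

27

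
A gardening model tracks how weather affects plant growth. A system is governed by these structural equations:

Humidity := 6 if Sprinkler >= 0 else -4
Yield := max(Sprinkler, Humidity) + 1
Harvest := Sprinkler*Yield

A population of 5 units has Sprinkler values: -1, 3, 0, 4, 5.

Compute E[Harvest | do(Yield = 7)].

The intervention sets Yield=7 in all 5 units regardless of Sprinkler. Recomputing Harvest per unit gives -7, 21, 0, 28, 35; average 15.4.

15.4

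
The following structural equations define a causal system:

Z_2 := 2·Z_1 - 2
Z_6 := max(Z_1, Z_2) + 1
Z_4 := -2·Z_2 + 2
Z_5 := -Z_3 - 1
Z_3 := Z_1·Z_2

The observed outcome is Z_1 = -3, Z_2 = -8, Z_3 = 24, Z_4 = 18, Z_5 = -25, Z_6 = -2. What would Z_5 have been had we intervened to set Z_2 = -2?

-7

do(Z_2=-2) replaces the equation Z_2 := 2·Z_1 - 2 with the constant Z_2 = -2.
Z_3 = Z_1·Z_2  [with Z_1=-3, Z_2=-2]  = 6
Z_5 = -Z_3 - 1  [with Z_3=6]  = -7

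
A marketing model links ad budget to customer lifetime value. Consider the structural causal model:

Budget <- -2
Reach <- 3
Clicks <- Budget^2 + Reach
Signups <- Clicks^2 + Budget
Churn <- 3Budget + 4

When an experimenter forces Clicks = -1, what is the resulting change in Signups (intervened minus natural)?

-48

The intervention breaks the incoming arrows to Clicks: Clicks <- Budget^2 + Reach no longer applies, and Clicks = -1.
Signups = Clicks^2 + Budget  [with Clicks=-1, Budget=-2]  = -1
Without intervention: Clicks = Budget^2 + Reach  [with Budget=-2, Reach=3]  = 7; Signups = Clicks^2 + Budget  [with Clicks=7, Budget=-2]  = 47.
Change = -1 − 47 = -48.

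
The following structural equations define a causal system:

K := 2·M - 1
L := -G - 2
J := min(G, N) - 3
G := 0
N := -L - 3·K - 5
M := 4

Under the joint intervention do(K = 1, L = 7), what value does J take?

-18

Setting K = 1, L = 7 by intervention discards those variables' equations.
N = -L - 3·K - 5  [with L=7, K=1]  = -15
J = min(G, N) - 3  [with G=0, N=-15]  = -18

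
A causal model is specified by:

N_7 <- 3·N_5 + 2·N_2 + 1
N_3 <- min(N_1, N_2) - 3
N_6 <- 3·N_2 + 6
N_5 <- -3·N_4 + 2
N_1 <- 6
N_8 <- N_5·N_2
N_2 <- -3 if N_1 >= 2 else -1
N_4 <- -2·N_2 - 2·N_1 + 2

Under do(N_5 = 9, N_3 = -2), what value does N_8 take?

-27

Under do(N_5 = 9, N_3 = -2), each intervened variable's structural equation is replaced by its fixed value.
N_2 = -3 if N_1 >= 2 else -1  [with N_1=6]  = -3
N_8 = N_5·N_2  [with N_5=9, N_2=-3]  = -27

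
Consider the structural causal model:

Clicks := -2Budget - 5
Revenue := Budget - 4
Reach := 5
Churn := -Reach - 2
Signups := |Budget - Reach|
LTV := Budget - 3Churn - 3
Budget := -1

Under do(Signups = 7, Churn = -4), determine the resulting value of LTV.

8

Under do(Signups = 7, Churn = -4), each intervened variable's structural equation is replaced by its fixed value.
LTV = Budget - 3Churn - 3  [with Budget=-1, Churn=-4]  = 8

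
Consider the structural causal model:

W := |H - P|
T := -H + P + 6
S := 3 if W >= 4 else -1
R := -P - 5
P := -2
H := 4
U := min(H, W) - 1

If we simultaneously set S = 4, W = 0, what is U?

-1

Under do(S = 4, W = 0), each intervened variable's structural equation is replaced by its fixed value.
U = min(H, W) - 1  [with H=4, W=0]  = -1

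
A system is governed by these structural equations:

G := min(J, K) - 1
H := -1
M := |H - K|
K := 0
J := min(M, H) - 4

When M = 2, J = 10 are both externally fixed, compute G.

-1

Setting M = 2, J = 10 by intervention discards those variables' equations.
G = min(J, K) - 1  [with J=10, K=0]  = -1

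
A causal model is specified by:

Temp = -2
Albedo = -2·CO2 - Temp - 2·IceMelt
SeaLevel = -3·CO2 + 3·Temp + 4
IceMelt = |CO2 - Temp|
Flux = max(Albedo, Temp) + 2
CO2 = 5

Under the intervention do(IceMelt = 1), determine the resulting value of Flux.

0

The intervention breaks the incoming arrows to IceMelt: IceMelt = |CO2 - Temp| no longer applies, and IceMelt = 1.
Albedo = -2·CO2 - Temp - 2·IceMelt  [with CO2=5, Temp=-2, IceMelt=1]  = -10
Flux = max(Albedo, Temp) + 2  [with Albedo=-10, Temp=-2]  = 0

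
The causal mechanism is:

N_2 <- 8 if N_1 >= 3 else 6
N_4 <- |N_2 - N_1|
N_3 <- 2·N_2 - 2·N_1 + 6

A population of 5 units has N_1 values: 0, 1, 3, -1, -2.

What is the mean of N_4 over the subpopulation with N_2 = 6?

Observing N_2=6 restricts to units where N_2's equation naturally yields 6: N_1 ∈ {0, 1, -1, -2}. In that subpopulation N_4 = 6, 5, 7, 8, mean 6.5.

6.5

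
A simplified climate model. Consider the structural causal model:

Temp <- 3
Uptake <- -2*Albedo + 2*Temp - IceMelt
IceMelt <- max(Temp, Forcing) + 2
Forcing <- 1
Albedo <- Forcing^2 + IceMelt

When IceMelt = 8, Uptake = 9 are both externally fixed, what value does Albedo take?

The joint intervention fixes IceMelt = 8, Uptake = 9, removing each variable's own equation.
Albedo = Forcing^2 + IceMelt  [with Forcing=1, IceMelt=8]  = 9

9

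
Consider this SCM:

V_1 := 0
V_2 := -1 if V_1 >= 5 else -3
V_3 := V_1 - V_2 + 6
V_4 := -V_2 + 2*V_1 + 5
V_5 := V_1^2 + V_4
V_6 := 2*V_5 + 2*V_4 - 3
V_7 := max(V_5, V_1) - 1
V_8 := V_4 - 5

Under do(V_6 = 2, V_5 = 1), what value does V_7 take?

0

Setting V_6 = 2, V_5 = 1 by intervention discards those variables' equations.
V_7 = max(V_5, V_1) - 1  [with V_5=1, V_1=0]  = 0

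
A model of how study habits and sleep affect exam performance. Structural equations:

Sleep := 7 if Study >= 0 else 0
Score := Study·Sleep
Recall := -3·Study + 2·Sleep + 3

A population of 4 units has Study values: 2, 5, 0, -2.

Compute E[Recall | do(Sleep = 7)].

do(Sleep=7) breaks Sleep's dependence on Study. With Sleep=7 fixed, Recall across the units is 11, 2, 17, 23, mean 13.25.

13.25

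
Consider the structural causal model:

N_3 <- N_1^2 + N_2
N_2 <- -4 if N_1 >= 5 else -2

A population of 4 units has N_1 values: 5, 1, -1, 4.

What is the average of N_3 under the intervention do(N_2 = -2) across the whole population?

8.75

The intervention sets N_2=-2 in all 4 units regardless of N_1. Recomputing N_3 per unit gives 23, -1, -1, 14; average 8.75.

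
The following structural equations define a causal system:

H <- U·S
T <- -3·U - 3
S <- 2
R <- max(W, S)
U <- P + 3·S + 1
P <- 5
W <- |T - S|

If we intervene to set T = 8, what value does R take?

6

The intervention breaks the incoming arrows to T: T <- -3·U - 3 no longer applies, and T = 8.
W = |T - S|  [with T=8, S=2]  = 6
R = max(W, S)  [with W=6, S=2]  = 6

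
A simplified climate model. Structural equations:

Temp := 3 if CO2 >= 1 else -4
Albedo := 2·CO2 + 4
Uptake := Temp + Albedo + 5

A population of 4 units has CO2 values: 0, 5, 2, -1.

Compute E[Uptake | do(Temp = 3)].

15

The intervention sets Temp=3 in all 4 units regardless of CO2. Recomputing Uptake per unit gives 12, 22, 16, 10; average 15.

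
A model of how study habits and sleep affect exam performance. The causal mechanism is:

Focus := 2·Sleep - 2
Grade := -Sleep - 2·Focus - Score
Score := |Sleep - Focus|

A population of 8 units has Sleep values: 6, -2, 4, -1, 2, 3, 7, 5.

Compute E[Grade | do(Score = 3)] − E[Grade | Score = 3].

-5

Every unit gets Score=3 under the intervention. Grade values become -29, 11, -19, 6, -9, -14, -34, -24; E[Grade|do(Score=3)] = -14.
E[Grade|Score=3] averages over only the 2 units with Score=3 (Sleep = -1, 5): Grade = 6, -24, mean -9.
Difference = -14 − (-9) = -5.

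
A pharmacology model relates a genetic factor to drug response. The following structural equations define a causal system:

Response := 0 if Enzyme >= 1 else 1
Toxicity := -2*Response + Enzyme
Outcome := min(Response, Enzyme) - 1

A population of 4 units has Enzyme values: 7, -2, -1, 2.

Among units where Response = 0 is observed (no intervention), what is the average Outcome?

-1

Conditioning on Response=0 selects the 2 unit(s) with Enzyme ∈ {7, 2}. Their Outcome values: -1, -1. Mean = -1.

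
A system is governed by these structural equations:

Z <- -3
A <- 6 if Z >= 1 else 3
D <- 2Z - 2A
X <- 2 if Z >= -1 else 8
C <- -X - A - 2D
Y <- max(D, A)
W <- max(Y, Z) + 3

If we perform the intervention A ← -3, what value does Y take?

0

Under do(A=-3), the mechanism A <- 6 if Z >= 1 else 3 is discarded; A is fixed at -3.
D = 2Z - 2A  [with Z=-3, A=-3]  = 0
Y = max(D, A)  [with D=0, A=-3]  = 0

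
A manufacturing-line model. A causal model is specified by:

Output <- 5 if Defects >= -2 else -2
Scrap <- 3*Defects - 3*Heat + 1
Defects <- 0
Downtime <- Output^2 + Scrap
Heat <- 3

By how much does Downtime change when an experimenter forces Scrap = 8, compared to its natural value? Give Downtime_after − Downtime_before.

16

do(Scrap=8) replaces the equation Scrap <- 3*Defects - 3*Heat + 1 with the constant Scrap = 8.
Output = 5 if Defects >= -2 else -2  [with Defects=0]  = 5
Downtime = Output^2 + Scrap  [with Output=5, Scrap=8]  = 33
Without intervention: Scrap = 3*Defects - 3*Heat + 1  [with Defects=0, Heat=3]  = -8; Output = 5 if Defects >= -2 else -2  [with Defects=0]  = 5; Downtime = Output^2 + Scrap  [with Output=5, Scrap=-8]  = 17.
Change = 33 − 17 = 16.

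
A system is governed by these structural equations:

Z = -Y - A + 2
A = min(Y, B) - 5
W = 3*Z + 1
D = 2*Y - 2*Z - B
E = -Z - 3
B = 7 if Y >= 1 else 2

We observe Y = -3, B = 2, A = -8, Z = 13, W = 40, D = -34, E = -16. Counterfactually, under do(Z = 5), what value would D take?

Under do(Z=5), the mechanism Z = -Y - A + 2 is discarded; Z is fixed at 5.
B = 7 if Y >= 1 else 2  [with Y=-3]  = 2
D = 2*Y - 2*Z - B  [with Y=-3, Z=5, B=2]  = -18

-18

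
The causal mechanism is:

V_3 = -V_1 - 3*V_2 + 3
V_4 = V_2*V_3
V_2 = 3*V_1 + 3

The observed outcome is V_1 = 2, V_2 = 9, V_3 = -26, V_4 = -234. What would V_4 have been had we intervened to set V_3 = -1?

-9

The intervention breaks the incoming arrows to V_3: V_3 = -V_1 - 3*V_2 + 3 no longer applies, and V_3 = -1.
V_2 = 3*V_1 + 3  [with V_1=2]  = 9
V_4 = V_2*V_3  [with V_2=9, V_3=-1]  = -9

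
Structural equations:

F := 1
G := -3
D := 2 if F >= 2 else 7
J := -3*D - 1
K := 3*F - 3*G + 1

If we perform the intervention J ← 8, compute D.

7

do(J=8) replaces the equation J := -3*D - 1 with the constant J = 8.
D is not downstream of the intervention, so its value is determined by the original equations.
D = 2 if F >= 2 else 7  [with F=1]  = 7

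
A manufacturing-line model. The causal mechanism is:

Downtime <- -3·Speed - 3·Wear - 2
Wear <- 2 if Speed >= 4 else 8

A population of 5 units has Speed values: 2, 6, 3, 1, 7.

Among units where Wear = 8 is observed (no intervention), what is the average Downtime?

Conditioning on Wear=8 selects the 3 unit(s) with Speed ∈ {2, 3, 1}. Their Downtime values: -32, -35, -29. Mean = -32.

-32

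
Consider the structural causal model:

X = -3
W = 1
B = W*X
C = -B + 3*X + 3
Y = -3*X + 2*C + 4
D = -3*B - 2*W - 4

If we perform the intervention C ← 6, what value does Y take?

25

Intervening sets C = 6 and removes its equation (C = -B + 3*X + 3).
Y = -3*X + 2*C + 4  [with X=-3, C=6]  = 25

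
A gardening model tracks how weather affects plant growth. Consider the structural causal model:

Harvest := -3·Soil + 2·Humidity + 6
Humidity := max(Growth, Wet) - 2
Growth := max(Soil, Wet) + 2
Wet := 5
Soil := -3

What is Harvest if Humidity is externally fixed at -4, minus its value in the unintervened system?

Intervening sets Humidity = -4 and removes its equation (Humidity := max(Growth, Wet) - 2).
Harvest = -3·Soil + 2·Humidity + 6  [with Soil=-3, Humidity=-4]  = 7
Without intervention: Growth = max(Soil, Wet) + 2  [with Soil=-3, Wet=5]  = 7; Humidity = max(Growth, Wet) - 2  [with Growth=7, Wet=5]  = 5; Harvest = -3·Soil + 2·Humidity + 6  [with Soil=-3, Humidity=5]  = 25.
Change = 7 − 25 = -18.

-18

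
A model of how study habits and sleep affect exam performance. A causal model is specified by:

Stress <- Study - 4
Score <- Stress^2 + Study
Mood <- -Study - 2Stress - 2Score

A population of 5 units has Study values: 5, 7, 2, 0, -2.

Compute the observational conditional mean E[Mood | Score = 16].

Observing Score=16 restricts to units where Score's equation naturally yields 16: Study ∈ {7, 0}. In that subpopulation Mood = -45, -24, mean -34.5.

-34.5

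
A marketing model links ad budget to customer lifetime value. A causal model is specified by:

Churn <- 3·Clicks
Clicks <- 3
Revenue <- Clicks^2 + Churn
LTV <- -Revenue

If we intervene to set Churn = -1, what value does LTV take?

-8

Under do(Churn=-1), the mechanism Churn <- 3·Clicks is discarded; Churn is fixed at -1.
Revenue = Clicks^2 + Churn  [with Clicks=3, Churn=-1]  = 8
LTV = -Revenue  [with Revenue=8]  = -8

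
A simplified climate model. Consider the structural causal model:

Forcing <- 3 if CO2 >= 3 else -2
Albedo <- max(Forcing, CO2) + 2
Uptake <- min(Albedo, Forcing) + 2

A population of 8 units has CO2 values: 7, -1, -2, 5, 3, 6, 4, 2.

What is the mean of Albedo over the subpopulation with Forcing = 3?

Observing Forcing=3 restricts to units where Forcing's equation naturally yields 3: CO2 ∈ {7, 5, 3, 6, 4}. In that subpopulation Albedo = 9, 7, 5, 8, 6, mean 7.

7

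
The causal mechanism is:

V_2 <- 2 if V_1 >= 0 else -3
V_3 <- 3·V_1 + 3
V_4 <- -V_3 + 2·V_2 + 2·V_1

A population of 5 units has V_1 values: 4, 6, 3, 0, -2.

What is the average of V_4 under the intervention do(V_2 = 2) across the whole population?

-1.2

Under do(V_2=2), V_2's equation is replaced by V_2=2 for every unit. Per-unit V_4: -3, -5, -2, 1, 3. Mean = -1.2.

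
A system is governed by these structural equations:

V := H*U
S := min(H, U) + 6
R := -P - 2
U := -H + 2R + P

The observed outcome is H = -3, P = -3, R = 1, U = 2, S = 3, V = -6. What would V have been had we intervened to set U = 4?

-12

Under do(U=4), the mechanism U := -H + 2R + P is discarded; U is fixed at 4.
V = H*U  [with H=-3, U=4]  = -12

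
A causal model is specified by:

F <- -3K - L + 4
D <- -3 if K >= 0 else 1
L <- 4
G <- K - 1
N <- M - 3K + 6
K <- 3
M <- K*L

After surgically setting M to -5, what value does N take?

Intervening sets M = -5 and removes its equation (M <- K*L).
N = M - 3K + 6  [with M=-5, K=3]  = -8

-8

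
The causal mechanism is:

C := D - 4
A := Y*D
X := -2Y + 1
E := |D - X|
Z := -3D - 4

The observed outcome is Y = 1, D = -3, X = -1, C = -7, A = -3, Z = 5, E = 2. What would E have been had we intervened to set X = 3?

6

The intervention breaks the incoming arrows to X: X := -2Y + 1 no longer applies, and X = 3.
E = |D - X|  [with D=-3, X=3]  = 6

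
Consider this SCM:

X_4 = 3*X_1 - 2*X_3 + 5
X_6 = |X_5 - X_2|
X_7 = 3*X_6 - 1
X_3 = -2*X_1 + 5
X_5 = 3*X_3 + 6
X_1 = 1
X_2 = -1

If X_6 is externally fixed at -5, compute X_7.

Intervening sets X_6 = -5 and removes its equation (X_6 = |X_5 - X_2|).
X_7 = 3*X_6 - 1  [with X_6=-5]  = -16

-16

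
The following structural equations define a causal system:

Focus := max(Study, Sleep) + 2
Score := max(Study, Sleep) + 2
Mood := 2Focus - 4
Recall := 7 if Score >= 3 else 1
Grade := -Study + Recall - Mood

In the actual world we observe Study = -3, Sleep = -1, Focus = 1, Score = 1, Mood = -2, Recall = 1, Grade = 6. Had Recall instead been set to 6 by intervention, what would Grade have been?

11

Intervening sets Recall = 6 and removes its equation (Recall := 7 if Score >= 3 else 1).
Focus = max(Study, Sleep) + 2  [with Study=-3, Sleep=-1]  = 1
Mood = 2Focus - 4  [with Focus=1]  = -2
Grade = -Study + Recall - Mood  [with Study=-3, Recall=6, Mood=-2]  = 11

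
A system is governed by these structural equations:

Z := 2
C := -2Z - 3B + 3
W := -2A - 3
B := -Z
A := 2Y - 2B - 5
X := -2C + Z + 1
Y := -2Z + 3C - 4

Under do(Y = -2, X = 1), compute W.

The joint intervention fixes Y = -2, X = 1, removing each variable's own equation.
B = -Z  [with Z=2]  = -2
A = 2Y - 2B - 5  [with Y=-2, B=-2]  = -5
W = -2A - 3  [with A=-5]  = 7

7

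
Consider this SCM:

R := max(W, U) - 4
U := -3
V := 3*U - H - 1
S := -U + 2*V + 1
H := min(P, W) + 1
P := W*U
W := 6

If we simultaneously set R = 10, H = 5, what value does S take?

Setting R = 10, H = 5 by intervention discards those variables' equations.
V = 3*U - H - 1  [with U=-3, H=5]  = -15
S = -U + 2*V + 1  [with U=-3, V=-15]  = -26

-26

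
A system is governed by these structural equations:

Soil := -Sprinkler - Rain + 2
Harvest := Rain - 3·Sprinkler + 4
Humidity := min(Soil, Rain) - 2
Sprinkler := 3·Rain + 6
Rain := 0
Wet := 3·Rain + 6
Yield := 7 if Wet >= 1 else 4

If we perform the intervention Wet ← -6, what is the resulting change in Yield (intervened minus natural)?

Under do(Wet=-6), the mechanism Wet := 3·Rain + 6 is discarded; Wet is fixed at -6.
Yield = 7 if Wet >= 1 else 4  [with Wet=-6]  = 4
Without intervention: Wet = 3·Rain + 6  [with Rain=0]  = 6; Yield = 7 if Wet >= 1 else 4  [with Wet=6]  = 7.
Change = 4 − 7 = -3.

-3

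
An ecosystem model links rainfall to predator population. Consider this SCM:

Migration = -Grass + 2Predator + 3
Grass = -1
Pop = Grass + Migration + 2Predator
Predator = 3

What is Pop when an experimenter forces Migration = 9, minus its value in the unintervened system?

-1

The intervention breaks the incoming arrows to Migration: Migration = -Grass + 2Predator + 3 no longer applies, and Migration = 9.
Pop = Grass + Migration + 2Predator  [with Grass=-1, Migration=9, Predator=3]  = 14
Without intervention: Migration = -Grass + 2Predator + 3  [with Grass=-1, Predator=3]  = 10; Pop = Grass + Migration + 2Predator  [with Grass=-1, Migration=10, Predator=3]  = 15.
Change = 14 − 15 = -1.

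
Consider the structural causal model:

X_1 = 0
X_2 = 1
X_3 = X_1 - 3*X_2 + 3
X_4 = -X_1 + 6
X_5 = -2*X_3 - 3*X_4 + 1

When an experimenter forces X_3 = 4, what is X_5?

-25

do(X_3=4) replaces the equation X_3 = X_1 - 3*X_2 + 3 with the constant X_3 = 4.
X_4 = -X_1 + 6  [with X_1=0]  = 6
X_5 = -2*X_3 - 3*X_4 + 1  [with X_3=4, X_4=6]  = -25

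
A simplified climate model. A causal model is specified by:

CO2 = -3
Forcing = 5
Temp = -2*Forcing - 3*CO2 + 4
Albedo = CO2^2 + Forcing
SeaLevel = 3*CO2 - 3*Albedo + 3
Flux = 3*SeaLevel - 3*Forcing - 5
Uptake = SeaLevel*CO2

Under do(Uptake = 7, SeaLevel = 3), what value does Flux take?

-11

Setting Uptake = 7, SeaLevel = 3 by intervention discards those variables' equations.
Flux = 3*SeaLevel - 3*Forcing - 5  [with SeaLevel=3, Forcing=5]  = -11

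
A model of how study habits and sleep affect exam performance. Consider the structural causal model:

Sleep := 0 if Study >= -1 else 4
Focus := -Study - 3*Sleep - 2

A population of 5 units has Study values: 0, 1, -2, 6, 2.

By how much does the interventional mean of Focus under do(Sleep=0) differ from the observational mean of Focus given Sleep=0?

0.85

do(Sleep=0) breaks Sleep's dependence on Study. With Sleep=0 fixed, Focus across the units is -2, -3, 0, -8, -4, mean -3.4.
Conditioning on Sleep=0 selects the 4 unit(s) with Study ∈ {0, 1, 6, 2}. Their Focus values: -2, -3, -8, -4. Mean = -4.25.
Difference = -3.4 − (-4.25) = 0.85.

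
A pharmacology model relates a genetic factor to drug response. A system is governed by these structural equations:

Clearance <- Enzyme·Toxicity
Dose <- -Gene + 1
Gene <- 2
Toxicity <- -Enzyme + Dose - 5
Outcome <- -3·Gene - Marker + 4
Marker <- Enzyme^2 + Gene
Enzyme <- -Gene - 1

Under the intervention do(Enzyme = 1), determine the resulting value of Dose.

Under do(Enzyme=1), the mechanism Enzyme <- -Gene - 1 is discarded; Enzyme is fixed at 1.
Since Dose is not a descendant of the intervened variable, it is unaffected.
Dose = -Gene + 1  [with Gene=2]  = -1

-1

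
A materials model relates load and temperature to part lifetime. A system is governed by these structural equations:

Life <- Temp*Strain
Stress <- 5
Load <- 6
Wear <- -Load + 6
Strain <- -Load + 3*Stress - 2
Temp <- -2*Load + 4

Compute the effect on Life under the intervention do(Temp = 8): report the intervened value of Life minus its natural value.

112

Under do(Temp=8), the mechanism Temp <- -2*Load + 4 is discarded; Temp is fixed at 8.
Strain = -Load + 3*Stress - 2  [with Load=6, Stress=5]  = 7
Life = Temp*Strain  [with Temp=8, Strain=7]  = 56
Without intervention: Strain = -Load + 3*Stress - 2  [with Load=6, Stress=5]  = 7; Temp = -2*Load + 4  [with Load=6]  = -8; Life = Temp*Strain  [with Temp=-8, Strain=7]  = -56.
Change = 56 − (-56) = 112.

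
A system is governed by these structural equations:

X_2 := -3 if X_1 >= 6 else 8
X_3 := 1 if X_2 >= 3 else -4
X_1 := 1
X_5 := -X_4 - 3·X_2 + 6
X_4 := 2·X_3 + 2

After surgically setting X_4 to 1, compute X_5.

Intervening sets X_4 = 1 and removes its equation (X_4 := 2·X_3 + 2).
X_2 = -3 if X_1 >= 6 else 8  [with X_1=1]  = 8
X_5 = -X_4 - 3·X_2 + 6  [with X_4=1, X_2=8]  = -19

-19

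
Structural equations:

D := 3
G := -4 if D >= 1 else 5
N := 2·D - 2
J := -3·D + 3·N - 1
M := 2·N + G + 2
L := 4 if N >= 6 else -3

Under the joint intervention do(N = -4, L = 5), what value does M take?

-10

The joint intervention fixes N = -4, L = 5, removing each variable's own equation.
G = -4 if D >= 1 else 5  [with D=3]  = -4
M = 2·N + G + 2  [with N=-4, G=-4]  = -10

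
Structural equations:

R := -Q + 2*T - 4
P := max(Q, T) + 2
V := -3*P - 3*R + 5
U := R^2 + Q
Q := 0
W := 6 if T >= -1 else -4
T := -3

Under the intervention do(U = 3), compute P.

2

do(U=3) replaces the equation U := R^2 + Q with the constant U = 3.
P is not downstream of the intervention, so its value is determined by the original equations.
P = max(Q, T) + 2  [with Q=0, T=-3]  = 2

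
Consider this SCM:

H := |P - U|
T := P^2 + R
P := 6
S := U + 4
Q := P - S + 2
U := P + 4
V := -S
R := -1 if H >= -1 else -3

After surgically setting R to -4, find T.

do(R=-4) replaces the equation R := -1 if H >= -1 else -3 with the constant R = -4.
T = P^2 + R  [with P=6, R=-4]  = 32

32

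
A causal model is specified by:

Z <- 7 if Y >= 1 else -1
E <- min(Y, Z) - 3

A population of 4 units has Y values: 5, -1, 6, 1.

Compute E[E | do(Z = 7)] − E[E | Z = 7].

The intervention sets Z=7 in all 4 units regardless of Y. Recomputing E per unit gives 2, -4, 3, -2; average -0.25.
Observing Z=7 restricts to units where Z's equation naturally yields 7: Y ∈ {5, 6, 1}. In that subpopulation E = 2, 3, -2, mean 1.
Difference = -0.25 − 1 = -1.25.

-1.25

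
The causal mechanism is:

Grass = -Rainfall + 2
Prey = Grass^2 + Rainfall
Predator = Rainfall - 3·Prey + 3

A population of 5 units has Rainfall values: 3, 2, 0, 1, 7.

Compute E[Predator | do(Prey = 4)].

do(Prey=4) breaks Prey's dependence on Rainfall. With Prey=4 fixed, Predator across the units is -6, -7, -9, -8, -2, mean -6.4.

-6.4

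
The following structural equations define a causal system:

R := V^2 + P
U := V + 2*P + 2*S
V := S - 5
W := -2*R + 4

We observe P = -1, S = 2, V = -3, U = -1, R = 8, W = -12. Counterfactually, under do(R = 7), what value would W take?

The intervention breaks the incoming arrows to R: R := V^2 + P no longer applies, and R = 7.
W = -2*R + 4  [with R=7]  = -10

-10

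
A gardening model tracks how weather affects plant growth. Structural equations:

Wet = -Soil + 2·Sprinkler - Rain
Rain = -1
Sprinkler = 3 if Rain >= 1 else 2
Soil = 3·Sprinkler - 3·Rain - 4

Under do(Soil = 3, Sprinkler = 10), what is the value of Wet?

The joint intervention fixes Soil = 3, Sprinkler = 10, removing each variable's own equation.
Wet = -Soil + 2·Sprinkler - Rain  [with Soil=3, Sprinkler=10, Rain=-1]  = 18

18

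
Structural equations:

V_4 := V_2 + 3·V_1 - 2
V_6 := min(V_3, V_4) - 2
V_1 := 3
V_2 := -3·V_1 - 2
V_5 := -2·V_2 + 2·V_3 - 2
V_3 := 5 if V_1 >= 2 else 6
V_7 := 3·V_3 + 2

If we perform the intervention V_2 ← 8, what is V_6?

Under do(V_2=8), the mechanism V_2 := -3·V_1 - 2 is discarded; V_2 is fixed at 8.
V_3 = 5 if V_1 >= 2 else 6  [with V_1=3]  = 5
V_4 = V_2 + 3·V_1 - 2  [with V_2=8, V_1=3]  = 15
V_6 = min(V_3, V_4) - 2  [with V_3=5, V_4=15]  = 3

3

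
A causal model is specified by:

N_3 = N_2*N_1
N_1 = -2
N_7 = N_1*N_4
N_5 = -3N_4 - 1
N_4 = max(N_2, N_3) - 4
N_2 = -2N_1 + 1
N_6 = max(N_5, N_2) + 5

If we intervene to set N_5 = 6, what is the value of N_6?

The intervention breaks the incoming arrows to N_5: N_5 = -3N_4 - 1 no longer applies, and N_5 = 6.
N_2 = -2N_1 + 1  [with N_1=-2]  = 5
N_6 = max(N_5, N_2) + 5  [with N_5=6, N_2=5]  = 11

11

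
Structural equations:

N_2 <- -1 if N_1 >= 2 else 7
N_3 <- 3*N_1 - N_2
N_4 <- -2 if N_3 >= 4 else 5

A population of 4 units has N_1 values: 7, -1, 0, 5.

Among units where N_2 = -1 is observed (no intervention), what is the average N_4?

-2

Conditioning on N_2=-1 selects the 2 unit(s) with N_1 ∈ {7, 5}. Their N_4 values: -2, -2. Mean = -2.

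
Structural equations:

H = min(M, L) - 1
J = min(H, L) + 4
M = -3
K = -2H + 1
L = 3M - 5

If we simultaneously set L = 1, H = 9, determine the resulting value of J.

5

Setting L = 1, H = 9 by intervention discards those variables' equations.
J = min(H, L) + 4  [with H=9, L=1]  = 5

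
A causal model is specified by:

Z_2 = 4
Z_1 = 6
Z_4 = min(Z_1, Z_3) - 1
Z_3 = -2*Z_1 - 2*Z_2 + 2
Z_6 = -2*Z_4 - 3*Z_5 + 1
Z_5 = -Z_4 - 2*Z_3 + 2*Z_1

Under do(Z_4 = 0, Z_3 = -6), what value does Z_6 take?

The joint intervention fixes Z_4 = 0, Z_3 = -6, removing each variable's own equation.
Z_5 = -Z_4 - 2*Z_3 + 2*Z_1  [with Z_4=0, Z_3=-6, Z_1=6]  = 24
Z_6 = -2*Z_4 - 3*Z_5 + 1  [with Z_4=0, Z_5=24]  = -71

-71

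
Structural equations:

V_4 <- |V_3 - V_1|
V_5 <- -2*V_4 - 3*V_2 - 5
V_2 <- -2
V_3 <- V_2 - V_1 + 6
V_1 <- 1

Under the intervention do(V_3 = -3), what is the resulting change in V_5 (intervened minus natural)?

-4

do(V_3=-3) replaces the equation V_3 <- V_2 - V_1 + 6 with the constant V_3 = -3.
V_4 = |V_3 - V_1|  [with V_3=-3, V_1=1]  = 4
V_5 = -2*V_4 - 3*V_2 - 5  [with V_4=4, V_2=-2]  = -7
Without intervention: V_3 = V_2 - V_1 + 6  [with V_2=-2, V_1=1]  = 3; V_4 = |V_3 - V_1|  [with V_3=3, V_1=1]  = 2; V_5 = -2*V_4 - 3*V_2 - 5  [with V_4=2, V_2=-2]  = -3.
Change = -7 − (-3) = -4.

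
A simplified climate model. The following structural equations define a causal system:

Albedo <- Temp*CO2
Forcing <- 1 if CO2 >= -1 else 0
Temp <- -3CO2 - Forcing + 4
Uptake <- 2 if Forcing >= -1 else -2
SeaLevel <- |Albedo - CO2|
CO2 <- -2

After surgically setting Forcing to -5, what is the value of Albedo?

Under do(Forcing=-5), the mechanism Forcing <- 1 if CO2 >= -1 else 0 is discarded; Forcing is fixed at -5.
Temp = -3CO2 - Forcing + 4  [with CO2=-2, Forcing=-5]  = 15
Albedo = Temp*CO2  [with Temp=15, CO2=-2]  = -30

-30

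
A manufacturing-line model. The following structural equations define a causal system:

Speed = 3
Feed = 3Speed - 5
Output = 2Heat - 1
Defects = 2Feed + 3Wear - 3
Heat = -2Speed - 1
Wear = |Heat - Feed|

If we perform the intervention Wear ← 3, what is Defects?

14

Intervening sets Wear = 3 and removes its equation (Wear = |Heat - Feed|).
Feed = 3Speed - 5  [with Speed=3]  = 4
Defects = 2Feed + 3Wear - 3  [with Feed=4, Wear=3]  = 14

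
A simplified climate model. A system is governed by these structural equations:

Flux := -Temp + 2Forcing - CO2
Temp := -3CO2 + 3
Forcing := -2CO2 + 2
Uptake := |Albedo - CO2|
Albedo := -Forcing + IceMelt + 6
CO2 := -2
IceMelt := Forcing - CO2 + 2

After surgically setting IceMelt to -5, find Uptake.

3

The intervention breaks the incoming arrows to IceMelt: IceMelt := Forcing - CO2 + 2 no longer applies, and IceMelt = -5.
Forcing = -2CO2 + 2  [with CO2=-2]  = 6
Albedo = -Forcing + IceMelt + 6  [with Forcing=6, IceMelt=-5]  = -5
Uptake = |Albedo - CO2|  [with Albedo=-5, CO2=-2]  = 3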